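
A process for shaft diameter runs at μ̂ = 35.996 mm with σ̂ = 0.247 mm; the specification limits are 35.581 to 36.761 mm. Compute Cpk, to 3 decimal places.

Cpu = (USL − μ̂) / (3σ̂) = (36.761 − 35.996) / (3 × 0.247) = 1.0324; Cpl = (μ̂ − LSL) / (3σ̂) = (35.996 − 35.581) / (3 × 0.247) = 0.5601; Cpk = min(Cpu, Cpl) = 0.5601

0.560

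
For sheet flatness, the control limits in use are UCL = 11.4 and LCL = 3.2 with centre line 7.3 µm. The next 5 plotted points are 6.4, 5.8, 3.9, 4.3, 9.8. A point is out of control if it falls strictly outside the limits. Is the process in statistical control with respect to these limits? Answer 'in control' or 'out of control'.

in control

All 5 points lie within [3.2, 11.4].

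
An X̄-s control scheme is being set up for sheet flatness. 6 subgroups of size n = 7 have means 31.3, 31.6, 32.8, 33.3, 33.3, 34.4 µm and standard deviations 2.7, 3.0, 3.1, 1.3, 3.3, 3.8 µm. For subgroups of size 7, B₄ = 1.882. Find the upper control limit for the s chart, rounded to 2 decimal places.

5.40

s̄ = (2.7 + 3.0 + 3.1 + 1.3 + 3.3 + 3.8) / 6 = 2.8667
UCL_s = B₄·s̄ = 1.882 × 2.8667 = 5.3951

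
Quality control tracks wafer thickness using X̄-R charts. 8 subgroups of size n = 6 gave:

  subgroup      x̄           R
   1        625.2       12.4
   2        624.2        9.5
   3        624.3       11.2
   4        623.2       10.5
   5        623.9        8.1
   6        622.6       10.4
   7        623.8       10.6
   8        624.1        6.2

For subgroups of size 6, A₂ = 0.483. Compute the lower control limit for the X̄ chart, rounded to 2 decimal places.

X̄̄ = (625.2 + 624.2 + 624.3 + 623.2 + 623.9 + 622.6 + 623.8 + 624.1) / 8 = 4991.3000 / 8 = 623.9125
R̄ = (12.4 + 9.5 + 11.2 + 10.5 + 8.1 + 10.4 + 10.6 + 6.2) / 8 = 78.9000 / 8 = 9.8625
LCL = X̄̄ − A₂·R̄ = 623.9125 − 0.483 × 9.8625 = 619.1489

619.15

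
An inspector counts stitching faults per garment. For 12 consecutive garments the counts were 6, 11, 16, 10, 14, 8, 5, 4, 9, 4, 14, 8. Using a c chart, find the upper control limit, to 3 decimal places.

18.125

c̄ = (6 + 11 + 16 + 10 + 14 + 8 + 5 + 4 + 9 + 4 + 14 + 8) / 12 = 109 / 12 = 9.0833
UCL = c̄ + 3√c̄ = 9.0833 + 3 × √9.0833 = 9.0833 + 3 × 3.0139 = 18.1249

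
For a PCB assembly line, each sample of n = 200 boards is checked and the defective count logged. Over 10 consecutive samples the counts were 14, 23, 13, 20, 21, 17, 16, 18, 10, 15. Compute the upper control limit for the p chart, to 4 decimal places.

p̄ = Σdᵢ / (k·n) = 167 / (10 × 200) = 0.08350
UCL = p̄ + 3·√(p̄(1−p̄)/n) = 0.08350 + 3 × √(0.08350×0.91650/200) = 0.08350 + 3 × 0.01956 = 0.14218

0.1422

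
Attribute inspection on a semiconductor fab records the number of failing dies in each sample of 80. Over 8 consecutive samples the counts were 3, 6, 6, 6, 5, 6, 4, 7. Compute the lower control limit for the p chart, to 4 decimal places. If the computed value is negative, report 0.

0.0000

p̄ = Σdᵢ / (k·n) = 43 / (8 × 80) = 0.06719
LCL = p̄ − 3·√(p̄(1−p̄)/n) = 0.06719 − 3 × 0.02799 = -0.01678 → 0 (negative, so LCL = 0)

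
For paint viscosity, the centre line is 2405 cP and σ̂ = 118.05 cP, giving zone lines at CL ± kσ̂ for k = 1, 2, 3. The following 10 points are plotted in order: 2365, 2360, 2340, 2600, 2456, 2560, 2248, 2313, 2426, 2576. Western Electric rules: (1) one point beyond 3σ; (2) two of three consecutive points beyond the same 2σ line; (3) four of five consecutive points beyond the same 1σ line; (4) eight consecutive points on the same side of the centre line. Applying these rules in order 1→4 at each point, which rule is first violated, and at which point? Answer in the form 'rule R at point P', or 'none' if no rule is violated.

none

Zone of each point (C = within 1σ̂, B = 1σ̂–2σ̂, A = 2σ̂–3σ̂, * = beyond 3σ̂; sign = side of CL): 1:-C, 2:-C, 3:-C, 4:+B, 5:+C, 6:+B, 7:-B, 8:-C, 9:+C, 10:+B
No rule fires across all 10 points.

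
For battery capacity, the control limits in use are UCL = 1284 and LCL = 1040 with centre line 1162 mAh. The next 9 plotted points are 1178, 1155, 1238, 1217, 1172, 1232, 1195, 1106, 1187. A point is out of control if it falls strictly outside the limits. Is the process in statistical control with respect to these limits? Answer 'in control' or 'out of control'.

All 9 points lie within [1040, 1284].

in control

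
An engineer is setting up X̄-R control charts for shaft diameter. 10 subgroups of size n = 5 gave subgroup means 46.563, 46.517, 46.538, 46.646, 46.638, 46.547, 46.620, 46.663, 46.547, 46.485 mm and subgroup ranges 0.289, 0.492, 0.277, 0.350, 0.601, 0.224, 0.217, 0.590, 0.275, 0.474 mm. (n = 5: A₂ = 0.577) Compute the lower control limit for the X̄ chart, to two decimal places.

X̄̄ = (46.563 + 46.517 + 46.538 + 46.646 + 46.638 + 46.547 + 46.620 + 46.663 + 46.547 + 46.485) / 10 = 465.7640 / 10 = 46.5764
R̄ = (0.289 + 0.492 + 0.277 + 0.350 + 0.601 + 0.224 + 0.217 + 0.590 + 0.275 + 0.474) / 10 = 3.7890 / 10 = 0.3789
LCL = X̄̄ − A₂·R̄ = 46.5764 − 0.577 × 0.3789 = 46.3578

46.36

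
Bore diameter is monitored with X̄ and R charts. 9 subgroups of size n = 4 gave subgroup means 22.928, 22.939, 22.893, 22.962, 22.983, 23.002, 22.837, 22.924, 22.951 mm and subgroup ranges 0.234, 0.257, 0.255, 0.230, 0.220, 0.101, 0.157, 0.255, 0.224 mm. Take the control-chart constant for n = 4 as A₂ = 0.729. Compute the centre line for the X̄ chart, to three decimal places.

X̄̄ = (22.928 + 22.939 + 22.893 + 22.962 + 22.983 + 23.002 + 22.837 + 22.924 + 22.951) / 9 = 206.4190 / 9 = 22.9354
CL = X̄̄ = 22.9354

22.935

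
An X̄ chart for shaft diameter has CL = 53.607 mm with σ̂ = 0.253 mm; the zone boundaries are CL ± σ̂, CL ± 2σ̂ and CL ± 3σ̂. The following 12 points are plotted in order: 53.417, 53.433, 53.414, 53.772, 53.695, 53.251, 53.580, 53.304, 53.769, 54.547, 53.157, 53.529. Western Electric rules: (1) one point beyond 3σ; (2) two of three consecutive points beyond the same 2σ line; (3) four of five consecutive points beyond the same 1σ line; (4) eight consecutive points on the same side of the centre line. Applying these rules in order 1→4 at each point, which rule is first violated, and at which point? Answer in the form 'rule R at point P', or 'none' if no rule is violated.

Zone of each point (C = within 1σ̂, B = 1σ̂–2σ̂, A = 2σ̂–3σ̂, * = beyond 3σ̂; sign = side of CL): 1:-C, 2:-C, 3:-C, 4:+C, 5:+C, 6:-B, 7:-C, 8:-B, 9:+C, 10:+*, 11:-B, 12:-C
Rule 1 (one point beyond the 3σ limits) is satisfied at point 10.

rule 1 at point 10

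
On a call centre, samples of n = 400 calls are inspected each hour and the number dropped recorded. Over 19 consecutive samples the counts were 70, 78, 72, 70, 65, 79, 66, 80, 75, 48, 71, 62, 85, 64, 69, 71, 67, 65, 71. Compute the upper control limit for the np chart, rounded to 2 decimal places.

92.68

p̄ = Σdᵢ / (k·n) = 1328 / (19 × 400) = 0.17474
UCL = np̄ + 3·√(np̄(1−p̄)) = 69.8947 + 3 × √(69.8947×0.82526) = 69.8947 + 3 × 7.5948 = 92.6792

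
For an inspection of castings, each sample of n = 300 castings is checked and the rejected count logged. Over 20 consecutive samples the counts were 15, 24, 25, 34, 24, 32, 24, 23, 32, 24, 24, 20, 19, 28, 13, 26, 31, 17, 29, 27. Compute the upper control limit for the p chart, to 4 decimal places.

0.1293

p̄ = Σdᵢ / (k·n) = 491 / (20 × 300) = 0.08183
UCL = p̄ + 3·√(p̄(1−p̄)/n) = 0.08183 + 3 × √(0.08183×0.91817/300) = 0.08183 + 3 × 0.01583 = 0.12931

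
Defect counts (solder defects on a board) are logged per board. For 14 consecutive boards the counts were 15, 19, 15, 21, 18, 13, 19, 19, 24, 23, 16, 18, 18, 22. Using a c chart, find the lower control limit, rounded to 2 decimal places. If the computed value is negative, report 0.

c̄ = (15 + 19 + 15 + 21 + 18 + 13 + 19 + 19 + 24 + 23 + 16 + 18 + 18 + 22) / 14 = 260 / 14 = 18.5714
LCL = c̄ − 3√c̄ = 18.5714 − 3 × 4.3095 = 5.6431

5.64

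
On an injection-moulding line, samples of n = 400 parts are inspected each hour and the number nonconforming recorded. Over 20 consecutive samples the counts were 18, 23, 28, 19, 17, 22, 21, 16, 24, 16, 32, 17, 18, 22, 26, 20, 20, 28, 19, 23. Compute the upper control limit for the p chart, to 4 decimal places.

0.0874

p̄ = Σdᵢ / (k·n) = 429 / (20 × 400) = 0.05362
UCL = p̄ + 3·√(p̄(1−p̄)/n) = 0.05362 + 3 × √(0.05362×0.94637/400) = 0.05362 + 3 × 0.01126 = 0.08742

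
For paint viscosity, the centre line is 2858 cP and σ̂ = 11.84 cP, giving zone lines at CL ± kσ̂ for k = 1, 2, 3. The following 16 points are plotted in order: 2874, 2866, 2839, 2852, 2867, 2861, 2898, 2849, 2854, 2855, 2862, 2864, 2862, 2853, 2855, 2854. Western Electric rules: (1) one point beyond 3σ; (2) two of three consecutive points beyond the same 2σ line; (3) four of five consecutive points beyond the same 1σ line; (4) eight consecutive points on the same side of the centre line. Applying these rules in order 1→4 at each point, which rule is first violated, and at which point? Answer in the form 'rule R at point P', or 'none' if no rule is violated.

rule 1 at point 7

Zone of each point (C = within 1σ̂, B = 1σ̂–2σ̂, A = 2σ̂–3σ̂, * = beyond 3σ̂; sign = side of CL): 1:+B, 2:+C, 3:-B, 4:-C, 5:+C, 6:+C, 7:+*, 8:-C, 9:-C, 10:-C, 11:+C, 12:+C, 13:+C, 14:-C, 15:-C, 16:-C
Rule 1 (one point beyond the 3σ limits) is satisfied at point 7.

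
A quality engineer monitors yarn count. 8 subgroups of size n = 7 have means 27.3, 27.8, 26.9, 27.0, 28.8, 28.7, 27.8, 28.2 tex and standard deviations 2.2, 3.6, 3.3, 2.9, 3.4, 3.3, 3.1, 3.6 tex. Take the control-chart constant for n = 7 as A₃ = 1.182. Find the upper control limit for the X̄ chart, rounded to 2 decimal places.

31.57

X̄̄ = (27.3 + 27.8 + 26.9 + 27.0 + 28.8 + 28.7 + 27.8 + 28.2) / 8 = 27.8125
s̄ = (2.2 + 3.6 + 3.3 + 2.9 + 3.4 + 3.3 + 3.1 + 3.6) / 8 = 3.1750
UCL = X̄̄ + A₃·s̄ = 27.8125 + 1.182 × 3.1750 = 31.5653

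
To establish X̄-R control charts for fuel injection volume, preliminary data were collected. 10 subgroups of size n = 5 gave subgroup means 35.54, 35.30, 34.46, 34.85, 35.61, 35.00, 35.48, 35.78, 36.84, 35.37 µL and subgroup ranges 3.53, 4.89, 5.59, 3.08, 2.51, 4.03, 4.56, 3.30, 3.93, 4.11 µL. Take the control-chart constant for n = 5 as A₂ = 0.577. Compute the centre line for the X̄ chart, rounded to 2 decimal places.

X̄̄ = (35.54 + 35.30 + 34.46 + 34.85 + 35.61 + 35.00 + 35.48 + 35.78 + 36.84 + 35.37) / 10 = 354.2300 / 10 = 35.4230
CL = X̄̄ = 35.4230

35.42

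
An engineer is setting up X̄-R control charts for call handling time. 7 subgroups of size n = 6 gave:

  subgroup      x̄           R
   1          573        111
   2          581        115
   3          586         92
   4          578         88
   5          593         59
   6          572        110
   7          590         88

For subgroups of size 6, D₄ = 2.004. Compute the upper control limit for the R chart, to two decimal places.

189.81

R̄ = (111 + 115 + 92 + 88 + 59 + 110 + 88) / 7 = 663.0000 / 7 = 94.7143
UCL_R = D₄·R̄ = 2.004 × 94.7143 = 189.8074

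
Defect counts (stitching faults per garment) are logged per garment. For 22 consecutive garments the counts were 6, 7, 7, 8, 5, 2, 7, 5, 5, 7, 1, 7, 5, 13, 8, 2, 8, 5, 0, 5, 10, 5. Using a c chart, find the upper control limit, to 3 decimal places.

13.054

c̄ = (6 + 7 + 7 + 8 + 5 + 2 + 7 + 5 + 5 + 7 + 1 + 7 + 5 + 13 + 8 + 2 + 8 + 5 + 0 + 5 + 10 + 5) / 22 = 128 / 22 = 5.8182
UCL = c̄ + 3√c̄ = 5.8182 + 3 × √5.8182 = 5.8182 + 3 × 2.4121 = 13.0545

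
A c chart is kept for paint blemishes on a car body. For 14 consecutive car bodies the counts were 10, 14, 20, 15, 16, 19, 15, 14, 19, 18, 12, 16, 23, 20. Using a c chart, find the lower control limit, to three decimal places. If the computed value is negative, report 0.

c̄ = (10 + 14 + 20 + 15 + 16 + 19 + 15 + 14 + 19 + 18 + 12 + 16 + 23 + 20) / 14 = 231 / 14 = 16.5000
LCL = c̄ − 3√c̄ = 16.5000 − 3 × 4.0620 = 4.3139

4.314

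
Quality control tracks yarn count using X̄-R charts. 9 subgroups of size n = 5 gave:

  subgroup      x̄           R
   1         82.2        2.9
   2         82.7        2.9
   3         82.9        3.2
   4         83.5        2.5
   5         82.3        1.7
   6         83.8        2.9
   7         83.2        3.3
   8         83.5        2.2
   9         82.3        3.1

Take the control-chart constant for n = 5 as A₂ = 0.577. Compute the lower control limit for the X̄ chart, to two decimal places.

81.35

X̄̄ = (82.2 + 82.7 + 82.9 + 83.5 + 82.3 + 83.8 + 83.2 + 83.5 + 82.3) / 9 = 746.4000 / 9 = 82.9333
R̄ = (2.9 + 2.9 + 3.2 + 2.5 + 1.7 + 2.9 + 3.3 + 2.2 + 3.1) / 9 = 24.7000 / 9 = 2.7444
LCL = X̄̄ − A₂·R̄ = 82.9333 − 0.577 × 2.7444 = 81.3498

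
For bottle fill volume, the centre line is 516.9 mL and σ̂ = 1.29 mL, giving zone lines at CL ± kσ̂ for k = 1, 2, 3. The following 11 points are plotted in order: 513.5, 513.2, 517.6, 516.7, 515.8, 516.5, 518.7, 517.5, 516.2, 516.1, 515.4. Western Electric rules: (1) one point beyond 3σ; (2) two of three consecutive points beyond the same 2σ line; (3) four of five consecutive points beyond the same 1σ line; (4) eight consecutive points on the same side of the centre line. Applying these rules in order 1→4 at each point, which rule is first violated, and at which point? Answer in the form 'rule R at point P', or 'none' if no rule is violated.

rule 2 at point 2

Zone of each point (C = within 1σ̂, B = 1σ̂–2σ̂, A = 2σ̂–3σ̂, * = beyond 3σ̂; sign = side of CL): 1:-A, 2:-A, 3:+C, 4:-C, 5:-C, 6:-C, 7:+B, 8:+C, 9:-C, 10:-C, 11:-B
Rule 2 (two of three consecutive points beyond the same 2σ limit) is satisfied at point 2.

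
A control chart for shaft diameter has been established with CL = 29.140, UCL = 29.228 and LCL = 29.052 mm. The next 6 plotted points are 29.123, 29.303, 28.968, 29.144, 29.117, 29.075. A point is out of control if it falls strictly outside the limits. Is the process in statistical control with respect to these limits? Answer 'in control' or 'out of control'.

Compare each point to [29.052, 29.228]: sample 2 = 29.303 > UCL; sample 3 = 28.968 < LCL.

out of control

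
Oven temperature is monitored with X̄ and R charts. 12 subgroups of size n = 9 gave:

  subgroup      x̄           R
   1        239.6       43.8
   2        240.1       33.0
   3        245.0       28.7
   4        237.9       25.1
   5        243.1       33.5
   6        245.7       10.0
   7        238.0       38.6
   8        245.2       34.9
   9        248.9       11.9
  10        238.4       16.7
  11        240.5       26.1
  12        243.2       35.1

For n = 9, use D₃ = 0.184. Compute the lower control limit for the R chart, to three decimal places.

5.173

R̄ = (43.8 + 33.0 + 28.7 + 25.1 + 33.5 + 10.0 + 38.6 + 34.9 + 11.9 + 16.7 + 26.1 + 35.1) / 12 = 337.4000 / 12 = 28.1167
LCL_R = D₃·R̄ = 0.184 × 28.1167 = 5.1735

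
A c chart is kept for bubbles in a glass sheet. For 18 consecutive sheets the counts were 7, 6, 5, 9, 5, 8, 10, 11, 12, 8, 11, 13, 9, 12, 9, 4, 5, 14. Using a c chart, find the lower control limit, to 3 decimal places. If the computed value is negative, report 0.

c̄ = (7 + 6 + 5 + 9 + 5 + 8 + 10 + 11 + 12 + 8 + 11 + 13 + 9 + 12 + 9 + 4 + 5 + 14) / 18 = 158 / 18 = 8.7778
LCL = c̄ − 3√c̄ = 8.7778 − 3 × 2.9627 = -0.1104 → 0 (cannot be negative)

0.000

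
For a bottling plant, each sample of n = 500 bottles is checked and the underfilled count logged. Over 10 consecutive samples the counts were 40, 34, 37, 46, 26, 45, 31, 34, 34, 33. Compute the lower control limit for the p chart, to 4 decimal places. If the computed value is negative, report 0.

p̄ = Σdᵢ / (k·n) = 360 / (10 × 500) = 0.07200
LCL = p̄ − 3·√(p̄(1−p̄)/n) = 0.07200 − 3 × 0.01156 = 0.03732

0.0373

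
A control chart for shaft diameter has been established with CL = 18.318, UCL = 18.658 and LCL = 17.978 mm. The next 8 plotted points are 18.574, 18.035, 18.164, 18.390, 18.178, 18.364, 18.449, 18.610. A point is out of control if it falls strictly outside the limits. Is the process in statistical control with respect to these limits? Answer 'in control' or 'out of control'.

in control

All 8 points lie within [17.978, 18.658].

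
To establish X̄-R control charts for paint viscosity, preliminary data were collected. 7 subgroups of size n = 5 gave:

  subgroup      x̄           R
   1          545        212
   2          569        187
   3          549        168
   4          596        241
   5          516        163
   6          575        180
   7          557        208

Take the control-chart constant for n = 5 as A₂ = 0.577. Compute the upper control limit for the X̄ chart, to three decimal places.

670.163

X̄̄ = (545 + 569 + 549 + 596 + 516 + 575 + 557) / 7 = 3907.0000 / 7 = 558.1429
R̄ = (212 + 187 + 168 + 241 + 163 + 180 + 208) / 7 = 1359.0000 / 7 = 194.1429
UCL = X̄̄ + A₂·R̄ = 558.1429 + 0.577 × 194.1429 = 670.1633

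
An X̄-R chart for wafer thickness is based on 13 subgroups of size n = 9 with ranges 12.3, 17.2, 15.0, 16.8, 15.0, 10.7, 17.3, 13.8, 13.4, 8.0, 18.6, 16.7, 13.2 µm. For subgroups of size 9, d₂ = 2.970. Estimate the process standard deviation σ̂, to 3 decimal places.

R̄ = (12.3 + 17.2 + 15.0 + 16.8 + 15.0 + 10.7 + 17.3 + 13.8 + 13.4 + 8.0 + 18.6 + 16.7 + 13.2) / 13 = 14.4615
σ̂ = R̄ / d₂ = 14.4615 / 2.970 = 4.8692

4.869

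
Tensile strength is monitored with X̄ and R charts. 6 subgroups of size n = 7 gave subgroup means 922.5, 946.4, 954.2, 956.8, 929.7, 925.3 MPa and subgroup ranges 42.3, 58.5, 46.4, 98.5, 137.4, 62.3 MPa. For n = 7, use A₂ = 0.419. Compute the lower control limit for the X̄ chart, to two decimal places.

X̄̄ = (922.5 + 946.4 + 954.2 + 956.8 + 929.7 + 925.3) / 6 = 5634.9000 / 6 = 939.1500
R̄ = (42.3 + 58.5 + 46.4 + 98.5 + 137.4 + 62.3) / 6 = 445.4000 / 6 = 74.2333
LCL = X̄̄ − A₂·R̄ = 939.1500 − 0.419 × 74.2333 = 908.0462

908.05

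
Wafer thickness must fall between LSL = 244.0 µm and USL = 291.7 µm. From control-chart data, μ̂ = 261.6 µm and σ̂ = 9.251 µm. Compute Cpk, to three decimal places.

Cpu = (USL − μ̂) / (3σ̂) = (291.7 − 261.6) / (3 × 9.251) = 1.0846; Cpl = (μ̂ − LSL) / (3σ̂) = (261.6 − 244.0) / (3 × 9.251) = 0.6342; Cpk = min(Cpu, Cpl) = 0.6342

0.634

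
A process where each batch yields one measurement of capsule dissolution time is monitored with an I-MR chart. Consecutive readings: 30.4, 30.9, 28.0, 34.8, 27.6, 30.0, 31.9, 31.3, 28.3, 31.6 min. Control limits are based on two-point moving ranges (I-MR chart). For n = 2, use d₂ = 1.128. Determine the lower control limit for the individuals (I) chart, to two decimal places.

X̄ = (30.4 + 30.9 + 28.0 + 34.8 + 27.6 + 30.0 + 31.9 + 31.3 + 28.3 + 31.6) / 10 = 30.4800
Moving ranges: 0.5, 2.9, 6.8, 7.2, 2.4, 1.9, 0.6, 3.0, 3.3; M̄R̄ = 28.6000 / 9 = 3.1778
LCL = X̄ − 3·M̄R̄/d₂ = 30.4800 − 3 × 3.1778 / 1.128 = 22.0285

22.03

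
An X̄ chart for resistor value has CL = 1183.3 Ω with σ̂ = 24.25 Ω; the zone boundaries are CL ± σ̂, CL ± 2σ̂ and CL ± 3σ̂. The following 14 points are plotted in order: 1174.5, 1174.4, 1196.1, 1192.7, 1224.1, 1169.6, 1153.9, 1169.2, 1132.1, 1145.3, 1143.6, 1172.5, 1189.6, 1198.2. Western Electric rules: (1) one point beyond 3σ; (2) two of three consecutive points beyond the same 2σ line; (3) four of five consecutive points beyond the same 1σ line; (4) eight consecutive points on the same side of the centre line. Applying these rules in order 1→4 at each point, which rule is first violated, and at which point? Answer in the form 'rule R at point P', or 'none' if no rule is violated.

rule 3 at point 11

Zone of each point (C = within 1σ̂, B = 1σ̂–2σ̂, A = 2σ̂–3σ̂, * = beyond 3σ̂; sign = side of CL): 1:-C, 2:-C, 3:+C, 4:+C, 5:+B, 6:-C, 7:-B, 8:-C, 9:-A, 10:-B, 11:-B, 12:-C, 13:+C, 14:+C
Rule 3 (four of five consecutive points beyond the same 1σ limit) is satisfied at point 11.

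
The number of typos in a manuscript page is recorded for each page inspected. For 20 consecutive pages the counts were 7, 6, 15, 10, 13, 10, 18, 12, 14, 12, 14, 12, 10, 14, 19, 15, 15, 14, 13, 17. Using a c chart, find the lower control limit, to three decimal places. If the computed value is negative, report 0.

c̄ = (7 + 6 + 15 + 10 + 13 + 10 + 18 + 12 + 14 + 12 + 14 + 12 + 10 + 14 + 19 + 15 + 15 + 14 + 13 + 17) / 20 = 260 / 20 = 13.0000
LCL = c̄ − 3√c̄ = 13.0000 − 3 × 3.6056 = 2.1833

2.183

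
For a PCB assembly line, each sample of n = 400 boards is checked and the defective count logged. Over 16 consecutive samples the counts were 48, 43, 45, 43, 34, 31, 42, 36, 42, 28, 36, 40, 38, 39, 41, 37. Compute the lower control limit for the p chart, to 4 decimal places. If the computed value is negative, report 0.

p̄ = Σdᵢ / (k·n) = 623 / (16 × 400) = 0.09734
LCL = p̄ − 3·√(p̄(1−p̄)/n) = 0.09734 − 3 × 0.01482 = 0.05288

0.0529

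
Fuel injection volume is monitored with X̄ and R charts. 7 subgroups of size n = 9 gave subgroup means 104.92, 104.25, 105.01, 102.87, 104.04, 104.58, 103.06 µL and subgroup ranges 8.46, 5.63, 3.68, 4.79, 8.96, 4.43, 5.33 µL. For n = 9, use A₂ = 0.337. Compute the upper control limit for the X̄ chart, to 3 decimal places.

106.092

X̄̄ = (104.92 + 104.25 + 105.01 + 102.87 + 104.04 + 104.58 + 103.06) / 7 = 728.7300 / 7 = 104.1043
R̄ = (8.46 + 5.63 + 3.68 + 4.79 + 8.96 + 4.43 + 5.33) / 7 = 41.2800 / 7 = 5.8971
UCL = X̄̄ + A₂·R̄ = 104.1043 + 0.337 × 5.8971 = 106.0916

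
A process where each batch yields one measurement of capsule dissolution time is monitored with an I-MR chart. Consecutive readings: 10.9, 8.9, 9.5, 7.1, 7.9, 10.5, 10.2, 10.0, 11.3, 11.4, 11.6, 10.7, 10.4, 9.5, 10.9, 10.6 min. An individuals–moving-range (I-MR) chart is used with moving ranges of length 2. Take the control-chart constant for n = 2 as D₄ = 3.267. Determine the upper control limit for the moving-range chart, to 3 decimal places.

Moving ranges: 2.0, 0.6, 2.4, 0.8, 2.6, 0.3, 0.2, 1.3, 0.1, 0.2, 0.9, 0.3, 0.9, 1.4, 0.3; M̄R̄ = 14.3000 / 15 = 0.9533
UCL_MR = D₄·M̄R̄ = 3.267 × 0.9533 = 3.1145

3.115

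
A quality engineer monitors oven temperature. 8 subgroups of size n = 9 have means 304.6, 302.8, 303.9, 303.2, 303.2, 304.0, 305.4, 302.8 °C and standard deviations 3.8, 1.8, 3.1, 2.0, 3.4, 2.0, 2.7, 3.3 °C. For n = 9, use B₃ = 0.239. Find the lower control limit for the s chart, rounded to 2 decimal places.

0.66

s̄ = (3.8 + 1.8 + 3.1 + 2.0 + 3.4 + 2.0 + 2.7 + 3.3) / 8 = 2.7625
LCL_s = B₃·s̄ = 0.239 × 2.7625 = 0.6602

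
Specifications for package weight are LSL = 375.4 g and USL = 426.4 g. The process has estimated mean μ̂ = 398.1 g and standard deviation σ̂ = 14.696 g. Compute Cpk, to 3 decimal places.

Cpu = (USL − μ̂) / (3σ̂) = (426.4 − 398.1) / (3 × 14.696) = 0.6419; Cpl = (μ̂ − LSL) / (3σ̂) = (398.1 − 375.4) / (3 × 14.696) = 0.5149; Cpk = min(Cpu, Cpl) = 0.5149

0.515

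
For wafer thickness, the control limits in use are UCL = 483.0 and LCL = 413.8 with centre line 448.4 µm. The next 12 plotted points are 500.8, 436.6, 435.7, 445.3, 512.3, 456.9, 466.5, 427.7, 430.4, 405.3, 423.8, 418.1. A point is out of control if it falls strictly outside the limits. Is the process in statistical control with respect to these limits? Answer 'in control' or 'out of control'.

out of control

Compare each point to [413.8, 483.0]: sample 1 = 500.8 > UCL; sample 5 = 512.3 > UCL; sample 10 = 405.3 < LCL.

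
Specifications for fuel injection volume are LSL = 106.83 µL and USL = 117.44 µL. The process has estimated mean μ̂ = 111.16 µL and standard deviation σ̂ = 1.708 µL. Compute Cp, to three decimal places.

1.035

Cp = (USL − LSL) / (6σ̂) = (117.44 − 106.83) / (6 × 1.708) = 10.6100 / 10.2480 = 1.0353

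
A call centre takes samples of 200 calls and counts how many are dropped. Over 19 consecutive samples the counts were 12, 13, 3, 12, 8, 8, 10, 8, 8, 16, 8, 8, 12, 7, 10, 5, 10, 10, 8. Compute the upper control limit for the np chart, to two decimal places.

p̄ = Σdᵢ / (k·n) = 176 / (19 × 200) = 0.04632
UCL = np̄ + 3·√(np̄(1−p̄)) = 9.2632 + 3 × √(9.2632×0.95368) = 9.2632 + 3 × 2.9722 = 18.1798

18.18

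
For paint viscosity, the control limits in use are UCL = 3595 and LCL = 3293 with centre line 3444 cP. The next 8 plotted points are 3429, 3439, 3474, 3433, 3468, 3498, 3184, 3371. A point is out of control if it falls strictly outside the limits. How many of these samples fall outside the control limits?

Compare each point to [3293, 3595]: sample 7 = 3184 < LCL.

1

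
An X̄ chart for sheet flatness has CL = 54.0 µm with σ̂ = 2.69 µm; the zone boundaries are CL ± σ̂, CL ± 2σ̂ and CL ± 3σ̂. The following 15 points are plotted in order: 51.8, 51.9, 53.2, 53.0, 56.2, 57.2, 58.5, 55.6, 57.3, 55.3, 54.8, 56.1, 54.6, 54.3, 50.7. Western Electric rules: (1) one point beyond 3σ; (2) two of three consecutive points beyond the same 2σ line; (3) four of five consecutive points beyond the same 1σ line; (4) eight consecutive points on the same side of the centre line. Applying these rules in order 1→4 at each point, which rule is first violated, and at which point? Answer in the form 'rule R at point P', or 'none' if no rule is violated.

rule 4 at point 12

Zone of each point (C = within 1σ̂, B = 1σ̂–2σ̂, A = 2σ̂–3σ̂, * = beyond 3σ̂; sign = side of CL): 1:-C, 2:-C, 3:-C, 4:-C, 5:+C, 6:+B, 7:+B, 8:+C, 9:+B, 10:+C, 11:+C, 12:+C, 13:+C, 14:+C, 15:-B
Rule 4 (eight consecutive points on the same side of the centre line) is satisfied at point 12.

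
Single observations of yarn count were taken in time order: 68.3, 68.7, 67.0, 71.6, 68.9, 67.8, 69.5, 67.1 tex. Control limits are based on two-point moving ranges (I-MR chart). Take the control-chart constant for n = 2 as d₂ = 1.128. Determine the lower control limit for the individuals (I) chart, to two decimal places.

X̄ = (68.3 + 68.7 + 67.0 + 71.6 + 68.9 + 67.8 + 69.5 + 67.1) / 8 = 68.6125
Moving ranges: 0.4, 1.7, 4.6, 2.7, 1.1, 1.7, 2.4; M̄R̄ = 14.6000 / 7 = 2.0857
LCL = X̄ − 3·M̄R̄/d₂ = 68.6125 − 3 × 2.0857 / 1.128 = 63.0654

63.07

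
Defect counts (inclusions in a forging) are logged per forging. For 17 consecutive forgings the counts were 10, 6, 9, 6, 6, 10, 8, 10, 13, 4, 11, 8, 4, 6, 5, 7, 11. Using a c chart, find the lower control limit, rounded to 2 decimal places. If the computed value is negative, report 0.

0.00

c̄ = (10 + 6 + 9 + 6 + 6 + 10 + 8 + 10 + 13 + 4 + 11 + 8 + 4 + 6 + 5 + 7 + 11) / 17 = 134 / 17 = 7.8824
LCL = c̄ − 3√c̄ = 7.8824 − 3 × 2.8076 = -0.5403 → 0 (cannot be negative)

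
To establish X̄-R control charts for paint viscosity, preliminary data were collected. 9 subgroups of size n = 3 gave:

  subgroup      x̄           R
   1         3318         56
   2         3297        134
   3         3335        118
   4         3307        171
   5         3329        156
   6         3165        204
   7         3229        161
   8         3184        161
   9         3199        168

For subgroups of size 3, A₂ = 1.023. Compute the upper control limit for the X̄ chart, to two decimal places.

X̄̄ = (3318 + 3297 + 3335 + 3307 + 3329 + 3165 + 3229 + 3184 + 3199) / 9 = 29363.0000 / 9 = 3262.5556
R̄ = (56 + 134 + 118 + 171 + 156 + 204 + 161 + 161 + 168) / 9 = 1329.0000 / 9 = 147.6667
UCL = X̄̄ + A₂·R̄ = 3262.5556 + 1.023 × 147.6667 = 3413.6186

3413.62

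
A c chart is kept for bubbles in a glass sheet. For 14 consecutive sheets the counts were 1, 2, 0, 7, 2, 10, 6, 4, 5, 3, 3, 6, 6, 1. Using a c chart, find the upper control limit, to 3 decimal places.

10.000

c̄ = (1 + 2 + 0 + 7 + 2 + 10 + 6 + 4 + 5 + 3 + 3 + 6 + 6 + 1) / 14 = 56 / 14 = 4.0000
UCL = c̄ + 3√c̄ = 4.0000 + 3 × √4.0000 = 4.0000 + 3 × 2.0000 = 10.0000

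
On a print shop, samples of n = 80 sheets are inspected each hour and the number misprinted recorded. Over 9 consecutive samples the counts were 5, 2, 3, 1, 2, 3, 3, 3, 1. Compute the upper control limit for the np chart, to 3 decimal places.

7.274

p̄ = Σdᵢ / (k·n) = 23 / (9 × 80) = 0.03194
UCL = np̄ + 3·√(np̄(1−p̄)) = 2.5556 + 3 × √(2.5556×0.96806) = 2.5556 + 3 × 1.5729 = 7.2742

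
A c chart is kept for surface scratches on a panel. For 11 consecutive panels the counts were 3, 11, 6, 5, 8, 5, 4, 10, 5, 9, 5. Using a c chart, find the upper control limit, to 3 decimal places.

c̄ = (3 + 11 + 6 + 5 + 8 + 5 + 4 + 10 + 5 + 9 + 5) / 11 = 71 / 11 = 6.4545
UCL = c̄ + 3√c̄ = 6.4545 + 3 × √6.4545 = 6.4545 + 3 × 2.5406 = 14.0763

14.076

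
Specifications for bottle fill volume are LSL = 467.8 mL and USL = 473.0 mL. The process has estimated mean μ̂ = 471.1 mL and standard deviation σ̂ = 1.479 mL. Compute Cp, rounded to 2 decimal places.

Cp = (USL − LSL) / (6σ̂) = (473.0 − 467.8) / (6 × 1.479) = 5.2000 / 8.8740 = 0.5860

0.59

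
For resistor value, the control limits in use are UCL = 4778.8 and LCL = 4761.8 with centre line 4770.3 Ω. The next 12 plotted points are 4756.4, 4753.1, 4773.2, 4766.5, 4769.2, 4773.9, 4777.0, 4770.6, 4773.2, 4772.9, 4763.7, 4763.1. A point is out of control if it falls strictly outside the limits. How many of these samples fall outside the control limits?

2

Compare each point to [4761.8, 4778.8]: sample 1 = 4756.4 < LCL; sample 2 = 4753.1 < LCL.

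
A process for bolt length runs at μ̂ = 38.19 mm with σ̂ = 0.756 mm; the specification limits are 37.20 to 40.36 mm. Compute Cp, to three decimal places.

Cp = (USL − LSL) / (6σ̂) = (40.36 − 37.20) / (6 × 0.756) = 3.1600 / 4.5360 = 0.6966

0.697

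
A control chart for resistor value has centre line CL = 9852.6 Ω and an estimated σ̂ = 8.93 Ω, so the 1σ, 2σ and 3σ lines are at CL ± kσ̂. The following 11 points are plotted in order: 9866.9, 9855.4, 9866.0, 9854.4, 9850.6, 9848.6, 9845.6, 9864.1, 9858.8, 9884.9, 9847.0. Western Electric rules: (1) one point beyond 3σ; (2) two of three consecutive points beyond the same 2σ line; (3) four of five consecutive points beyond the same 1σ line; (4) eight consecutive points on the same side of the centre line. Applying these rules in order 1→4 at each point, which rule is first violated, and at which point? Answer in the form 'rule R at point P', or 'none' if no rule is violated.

rule 1 at point 10

Zone of each point (C = within 1σ̂, B = 1σ̂–2σ̂, A = 2σ̂–3σ̂, * = beyond 3σ̂; sign = side of CL): 1:+B, 2:+C, 3:+B, 4:+C, 5:-C, 6:-C, 7:-C, 8:+B, 9:+C, 10:+*, 11:-C
Rule 1 (one point beyond the 3σ limits) is satisfied at point 10.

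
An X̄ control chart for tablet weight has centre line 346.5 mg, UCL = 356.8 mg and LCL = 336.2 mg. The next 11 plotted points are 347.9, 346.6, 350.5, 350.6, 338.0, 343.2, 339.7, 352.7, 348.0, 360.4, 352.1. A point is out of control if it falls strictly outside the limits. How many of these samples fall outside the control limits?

1

Compare each point to [336.2, 356.8]: sample 10 = 360.4 > UCL.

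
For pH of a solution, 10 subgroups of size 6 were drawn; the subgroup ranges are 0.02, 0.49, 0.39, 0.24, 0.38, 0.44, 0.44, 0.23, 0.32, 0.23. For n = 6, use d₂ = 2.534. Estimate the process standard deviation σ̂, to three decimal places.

R̄ = (0.02 + 0.49 + 0.39 + 0.24 + 0.38 + 0.44 + 0.44 + 0.23 + 0.32 + 0.23) / 10 = 0.3180
σ̂ = R̄ / d₂ = 0.3180 / 2.534 = 0.1255

0.125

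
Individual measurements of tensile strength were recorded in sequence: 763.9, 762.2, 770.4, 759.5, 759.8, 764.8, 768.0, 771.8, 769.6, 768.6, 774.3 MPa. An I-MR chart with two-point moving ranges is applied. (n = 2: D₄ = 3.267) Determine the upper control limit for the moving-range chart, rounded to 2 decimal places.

13.72

Moving ranges: 1.7, 8.2, 10.9, 0.3, 5.0, 3.2, 3.8, 2.2, 1.0, 5.7; M̄R̄ = 42.0000 / 10 = 4.2000
UCL_MR = D₄·M̄R̄ = 3.267 × 4.2000 = 13.7214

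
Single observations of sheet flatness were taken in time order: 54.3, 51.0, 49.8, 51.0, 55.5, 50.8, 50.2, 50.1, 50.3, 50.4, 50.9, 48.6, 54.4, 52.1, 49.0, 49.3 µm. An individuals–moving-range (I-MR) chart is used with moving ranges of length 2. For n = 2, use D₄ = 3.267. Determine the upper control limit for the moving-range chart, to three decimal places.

Moving ranges: 3.3, 1.2, 1.2, 4.5, 4.7, 0.6, 0.1, 0.2, 0.1, 0.5, 2.3, 5.8, 2.3, 3.1, 0.3; M̄R̄ = 30.2000 / 15 = 2.0133
UCL_MR = D₄·M̄R̄ = 3.267 × 2.0133 = 6.5776

6.578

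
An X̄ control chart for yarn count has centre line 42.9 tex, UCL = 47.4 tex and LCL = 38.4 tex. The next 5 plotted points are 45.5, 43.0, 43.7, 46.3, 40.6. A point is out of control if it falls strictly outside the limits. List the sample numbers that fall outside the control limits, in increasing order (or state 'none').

All 5 points lie within [38.4, 47.4].

none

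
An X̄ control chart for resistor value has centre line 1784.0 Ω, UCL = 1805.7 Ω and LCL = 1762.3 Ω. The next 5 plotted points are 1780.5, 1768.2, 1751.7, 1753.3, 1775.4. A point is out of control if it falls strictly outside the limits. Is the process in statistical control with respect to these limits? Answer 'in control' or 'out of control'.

Compare each point to [1762.3, 1805.7]: sample 3 = 1751.7 < LCL; sample 4 = 1753.3 < LCL.

out of control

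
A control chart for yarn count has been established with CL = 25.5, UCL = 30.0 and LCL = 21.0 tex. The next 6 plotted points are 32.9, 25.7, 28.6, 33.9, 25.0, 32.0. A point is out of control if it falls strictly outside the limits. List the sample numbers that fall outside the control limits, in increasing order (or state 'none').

Compare each point to [21.0, 30.0]: sample 1 = 32.9 > UCL; sample 4 = 33.9 > UCL; sample 6 = 32.0 > UCL.

1, 4, 6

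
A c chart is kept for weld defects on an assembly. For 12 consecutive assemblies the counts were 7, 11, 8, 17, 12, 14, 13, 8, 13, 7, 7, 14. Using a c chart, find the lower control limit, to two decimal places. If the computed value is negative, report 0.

c̄ = (7 + 11 + 8 + 17 + 12 + 14 + 13 + 8 + 13 + 7 + 7 + 14) / 12 = 131 / 12 = 10.9167
LCL = c̄ − 3√c̄ = 10.9167 − 3 × 3.3040 = 1.0046

1.00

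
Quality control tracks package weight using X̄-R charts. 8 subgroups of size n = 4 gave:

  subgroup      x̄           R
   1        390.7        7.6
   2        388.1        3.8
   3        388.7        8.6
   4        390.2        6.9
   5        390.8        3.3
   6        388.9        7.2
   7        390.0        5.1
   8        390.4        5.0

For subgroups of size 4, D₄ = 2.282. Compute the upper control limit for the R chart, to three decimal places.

R̄ = (7.6 + 3.8 + 8.6 + 6.9 + 3.3 + 7.2 + 5.1 + 5.0) / 8 = 47.5000 / 8 = 5.9375
UCL_R = D₄·R̄ = 2.282 × 5.9375 = 13.5494

13.549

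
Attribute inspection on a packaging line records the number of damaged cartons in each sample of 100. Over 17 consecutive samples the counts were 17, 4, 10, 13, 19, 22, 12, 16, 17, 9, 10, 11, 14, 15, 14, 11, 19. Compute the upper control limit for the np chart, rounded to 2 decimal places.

p̄ = Σdᵢ / (k·n) = 233 / (17 × 100) = 0.13706
UCL = np̄ + 3·√(np̄(1−p̄)) = 13.7059 + 3 × √(13.7059×0.86294) = 13.7059 + 3 × 3.4391 = 24.0232

24.02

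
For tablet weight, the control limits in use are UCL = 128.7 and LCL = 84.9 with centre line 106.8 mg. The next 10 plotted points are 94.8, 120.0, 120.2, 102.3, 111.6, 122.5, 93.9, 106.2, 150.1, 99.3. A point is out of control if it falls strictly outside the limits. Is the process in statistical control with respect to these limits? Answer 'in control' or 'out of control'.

out of control

Compare each point to [84.9, 128.7]: sample 9 = 150.1 > UCL.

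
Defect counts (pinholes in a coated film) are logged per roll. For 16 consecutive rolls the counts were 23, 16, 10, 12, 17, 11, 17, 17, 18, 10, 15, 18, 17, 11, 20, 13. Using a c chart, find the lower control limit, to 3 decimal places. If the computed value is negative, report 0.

c̄ = (23 + 16 + 10 + 12 + 17 + 11 + 17 + 17 + 18 + 10 + 15 + 18 + 17 + 11 + 20 + 13) / 16 = 245 / 16 = 15.3125
LCL = c̄ − 3√c̄ = 15.3125 − 3 × 3.9131 = 3.5731

3.573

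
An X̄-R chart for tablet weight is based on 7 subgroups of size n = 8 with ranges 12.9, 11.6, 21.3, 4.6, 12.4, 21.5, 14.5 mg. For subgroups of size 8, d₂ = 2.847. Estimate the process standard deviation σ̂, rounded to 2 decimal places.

4.96

R̄ = (12.9 + 11.6 + 21.3 + 4.6 + 12.4 + 21.5 + 14.5) / 7 = 14.1143
σ̂ = R̄ / d₂ = 14.1143 / 2.847 = 4.9576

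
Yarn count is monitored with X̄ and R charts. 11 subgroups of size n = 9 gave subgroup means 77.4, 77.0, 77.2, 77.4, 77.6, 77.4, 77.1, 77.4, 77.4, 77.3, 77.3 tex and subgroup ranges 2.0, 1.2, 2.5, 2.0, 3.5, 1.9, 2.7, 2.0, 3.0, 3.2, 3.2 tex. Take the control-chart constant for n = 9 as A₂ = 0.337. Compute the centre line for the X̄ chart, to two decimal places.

X̄̄ = (77.4 + 77.0 + 77.2 + 77.4 + 77.6 + 77.4 + 77.1 + 77.4 + 77.4 + 77.3 + 77.3) / 11 = 850.5000 / 11 = 77.3182
CL = X̄̄ = 77.3182

77.32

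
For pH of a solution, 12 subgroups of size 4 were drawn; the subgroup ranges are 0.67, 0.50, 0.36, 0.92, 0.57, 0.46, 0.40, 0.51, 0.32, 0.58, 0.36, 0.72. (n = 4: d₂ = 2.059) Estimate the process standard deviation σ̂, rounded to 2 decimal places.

0.26

R̄ = (0.67 + 0.50 + 0.36 + 0.92 + 0.57 + 0.46 + 0.40 + 0.51 + 0.32 + 0.58 + 0.36 + 0.72) / 12 = 0.5308
σ̂ = R̄ / d₂ = 0.5308 / 2.059 = 0.2578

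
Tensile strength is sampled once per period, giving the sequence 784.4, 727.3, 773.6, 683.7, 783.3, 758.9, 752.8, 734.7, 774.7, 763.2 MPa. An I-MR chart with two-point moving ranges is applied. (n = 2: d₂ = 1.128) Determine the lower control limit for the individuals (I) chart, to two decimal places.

X̄ = (784.4 + 727.3 + 773.6 + 683.7 + 783.3 + 758.9 + 752.8 + 734.7 + 774.7 + 763.2) / 10 = 753.6600
Moving ranges: 57.1, 46.3, 89.9, 99.6, 24.4, 6.1, 18.1, 40.0, 11.5; M̄R̄ = 393.0000 / 9 = 43.6667
LCL = X̄ − 3·M̄R̄/d₂ = 753.6600 − 3 × 43.6667 / 1.128 = 637.5252

637.53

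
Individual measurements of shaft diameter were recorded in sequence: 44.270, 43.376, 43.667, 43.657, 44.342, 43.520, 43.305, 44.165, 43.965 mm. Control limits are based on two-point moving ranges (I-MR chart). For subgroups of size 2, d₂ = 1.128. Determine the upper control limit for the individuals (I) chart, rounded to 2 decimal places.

45.13

X̄ = (44.270 + 43.376 + 43.667 + 43.657 + 44.342 + 43.520 + 43.305 + 44.165 + 43.965) / 9 = 43.8074
Moving ranges: 0.894, 0.291, 0.010, 0.685, 0.822, 0.215, 0.860, 0.200; M̄R̄ = 3.9770 / 8 = 0.4971
UCL = X̄ + 3·M̄R̄/d₂ = 43.8074 + 3 × 0.4971 / 1.128 = 45.1296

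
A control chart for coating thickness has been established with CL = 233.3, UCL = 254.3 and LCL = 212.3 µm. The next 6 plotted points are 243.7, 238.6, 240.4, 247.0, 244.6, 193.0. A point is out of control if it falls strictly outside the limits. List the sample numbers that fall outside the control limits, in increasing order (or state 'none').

Compare each point to [212.3, 254.3]: sample 6 = 193.0 < LCL.

6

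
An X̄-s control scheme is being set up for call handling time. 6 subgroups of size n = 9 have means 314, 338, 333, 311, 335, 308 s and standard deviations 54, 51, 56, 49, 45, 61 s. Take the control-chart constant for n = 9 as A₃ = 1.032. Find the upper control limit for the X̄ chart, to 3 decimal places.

X̄̄ = (314 + 338 + 333 + 311 + 335 + 308) / 6 = 323.1667
s̄ = (54 + 51 + 56 + 49 + 45 + 61) / 6 = 52.6667
UCL = X̄̄ + A₃·s̄ = 323.1667 + 1.032 × 52.6667 = 377.5187

377.519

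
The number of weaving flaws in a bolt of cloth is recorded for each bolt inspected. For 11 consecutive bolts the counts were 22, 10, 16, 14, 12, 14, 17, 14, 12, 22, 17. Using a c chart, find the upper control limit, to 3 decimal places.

c̄ = (22 + 10 + 16 + 14 + 12 + 14 + 17 + 14 + 12 + 22 + 17) / 11 = 170 / 11 = 15.4545
UCL = c̄ + 3√c̄ = 15.4545 + 3 × √15.4545 = 15.4545 + 3 × 3.9312 = 27.2482

27.248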